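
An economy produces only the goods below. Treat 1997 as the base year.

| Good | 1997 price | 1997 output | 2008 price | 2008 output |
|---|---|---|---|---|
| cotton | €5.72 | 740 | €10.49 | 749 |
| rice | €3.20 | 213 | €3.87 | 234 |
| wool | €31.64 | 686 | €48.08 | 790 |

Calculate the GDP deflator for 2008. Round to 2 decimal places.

155.67

Nominal GDP 2008 = 10.49·749 + 3.87·234 + 48.08·790 = 46745.79.
Real GDP 2008 (at 1997 prices) = 5.72·749 + 3.20·234 + 31.64·790 = 30028.68.
Deflator = Nominal/Real × 100 = 46745.79/30028.68 × 100 = 155.670.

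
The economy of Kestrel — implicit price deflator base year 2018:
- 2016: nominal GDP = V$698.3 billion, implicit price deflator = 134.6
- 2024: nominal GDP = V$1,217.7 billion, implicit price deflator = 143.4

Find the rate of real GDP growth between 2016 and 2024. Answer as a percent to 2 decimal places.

63.68%

Real GDP 2016 = 698.3 / 1.346 = 518.80.
Real GDP 2024 = 1217.7 / 1.434 = 849.16.
Real growth = 849.16 / 518.80 − 1 = 0.6368.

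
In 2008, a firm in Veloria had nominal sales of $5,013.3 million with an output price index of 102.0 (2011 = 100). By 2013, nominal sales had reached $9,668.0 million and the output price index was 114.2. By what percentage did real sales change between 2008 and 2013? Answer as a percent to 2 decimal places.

Deflate each year: 2008 → 5013.3/1.020 = 4915.00; 2013 → 9668.0/1.142 = 8465.85.
So real sales changed by 8465.85/4915.00 − 1 = 0.7225, i.e. 72.25%.

72.25%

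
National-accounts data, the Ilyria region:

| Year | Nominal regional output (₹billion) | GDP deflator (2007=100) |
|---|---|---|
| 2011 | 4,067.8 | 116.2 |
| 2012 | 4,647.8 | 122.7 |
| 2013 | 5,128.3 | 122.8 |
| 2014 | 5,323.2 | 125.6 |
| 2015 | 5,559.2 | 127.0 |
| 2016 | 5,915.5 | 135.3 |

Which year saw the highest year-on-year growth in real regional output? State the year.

2013

2012: real = 4647.8/1.227 = 3787.94; growth vs 2011 (3500.69) = 8.21%.
2013: real = 5128.3/1.228 = 4176.14; growth vs 2012 (3787.94) = 10.25%.
2014: real = 5323.2/1.256 = 4238.22; growth vs 2013 (4176.14) = 1.49%.
2015: real = 5559.2/1.270 = 4377.32; growth vs 2014 (4238.22) = 3.28%.
2016: real = 5915.5/1.353 = 4372.14; growth vs 2015 (4377.32) = -0.12%.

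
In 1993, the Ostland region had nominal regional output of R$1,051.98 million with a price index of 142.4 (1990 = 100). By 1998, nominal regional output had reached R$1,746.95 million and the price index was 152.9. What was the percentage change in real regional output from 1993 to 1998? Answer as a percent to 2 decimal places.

54.66%

Real regional output 1993 = 1051.98 / 1.424 = 738.75.
Real regional output 1998 = 1746.95 / 1.529 = 1142.54.
Real growth = 1142.54 / 738.75 − 1 = 0.5466.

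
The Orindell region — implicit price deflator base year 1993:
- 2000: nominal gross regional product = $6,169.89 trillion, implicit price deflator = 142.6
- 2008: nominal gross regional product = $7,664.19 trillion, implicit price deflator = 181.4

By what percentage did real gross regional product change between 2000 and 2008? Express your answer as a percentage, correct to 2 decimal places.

Real gross regional product 2000 = 6169.89 / 1.426 = 4326.71.
Real gross regional product 2008 = 7664.19 / 1.814 = 4225.02.
Real growth = 4225.02 / 4326.71 − 1 = -0.0235.

-2.35%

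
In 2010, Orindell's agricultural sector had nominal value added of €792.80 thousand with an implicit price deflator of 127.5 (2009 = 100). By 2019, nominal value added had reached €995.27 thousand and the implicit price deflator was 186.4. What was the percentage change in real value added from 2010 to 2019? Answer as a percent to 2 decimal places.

Deflate each year: 2010 → 792.80/1.275 = 621.80; 2019 → 995.27/1.864 = 533.94.
So real value added changed by 533.94/621.80 − 1 = -0.1413, i.e. -14.13%.

-14.13%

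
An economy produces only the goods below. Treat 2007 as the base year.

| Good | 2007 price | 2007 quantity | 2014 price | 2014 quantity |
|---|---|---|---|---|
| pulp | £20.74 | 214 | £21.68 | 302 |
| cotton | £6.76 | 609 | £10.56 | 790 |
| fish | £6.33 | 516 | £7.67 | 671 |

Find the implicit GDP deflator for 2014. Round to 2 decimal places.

Nominal GDP 2014 = 21.68·302 + 10.56·790 + 7.67·671 = 20036.33.
Real GDP 2014 (at 2007 prices) = 20.74·302 + 6.76·790 + 6.33·671 = 15851.31.
Deflator = Nominal/Real × 100 = 20036.33/15851.31 × 100 = 126.402.

126.40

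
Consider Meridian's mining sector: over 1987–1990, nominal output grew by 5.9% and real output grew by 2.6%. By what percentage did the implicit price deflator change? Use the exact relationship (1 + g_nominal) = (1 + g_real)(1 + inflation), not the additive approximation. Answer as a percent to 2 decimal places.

3.22%

(1 + g_nom) = (1 + g_real)(1 + π), so π = 1.0590 / 1.0260 − 1 = 0.03216.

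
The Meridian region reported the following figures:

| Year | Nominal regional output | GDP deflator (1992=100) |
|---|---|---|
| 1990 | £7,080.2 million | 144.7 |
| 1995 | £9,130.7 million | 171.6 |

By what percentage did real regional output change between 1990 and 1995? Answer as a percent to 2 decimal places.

Real regional output 1990 = 7080.2 / 1.447 = 4893.02.
Real regional output 1995 = 9130.7 / 1.716 = 5320.92.
Real growth = 5320.92 / 4893.02 − 1 = 0.0875.

8.75%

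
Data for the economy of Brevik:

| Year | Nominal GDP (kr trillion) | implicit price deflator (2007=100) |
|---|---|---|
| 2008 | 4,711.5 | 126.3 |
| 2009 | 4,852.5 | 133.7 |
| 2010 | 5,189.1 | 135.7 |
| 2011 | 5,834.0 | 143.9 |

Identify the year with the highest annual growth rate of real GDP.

2009: real = 4852.5/1.337 = 3629.39; growth vs 2008 (3730.40) = -2.71%.
2010: real = 5189.1/1.357 = 3823.95; growth vs 2009 (3629.39) = 5.36%.
2011: real = 5834.0/1.439 = 4054.20; growth vs 2010 (3823.95) = 6.02%.

2011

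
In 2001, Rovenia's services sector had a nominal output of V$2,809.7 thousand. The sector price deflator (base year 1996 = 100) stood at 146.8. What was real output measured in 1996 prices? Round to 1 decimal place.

Real output = Nominal / (sector price deflator/100) = 2809.7 / 1.468 = 1913.96.

V$1,914.0 thousand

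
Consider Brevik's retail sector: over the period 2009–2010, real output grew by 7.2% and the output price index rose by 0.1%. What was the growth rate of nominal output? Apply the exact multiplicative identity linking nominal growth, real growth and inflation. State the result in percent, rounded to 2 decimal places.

(1 + g_nom) = (1 + g_real)(1 + π) = 1.0720 × 1.0010 = 1.07307.

7.31%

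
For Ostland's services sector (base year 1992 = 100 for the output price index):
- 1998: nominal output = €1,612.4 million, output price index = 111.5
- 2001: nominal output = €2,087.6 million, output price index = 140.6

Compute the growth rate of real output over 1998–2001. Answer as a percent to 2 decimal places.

Real output 1998 = 1612.4 / 1.115 = 1446.10.
Real output 2001 = 2087.6 / 1.406 = 1484.78.
Real growth = 1484.78 / 1446.10 − 1 = 0.0267.

2.67%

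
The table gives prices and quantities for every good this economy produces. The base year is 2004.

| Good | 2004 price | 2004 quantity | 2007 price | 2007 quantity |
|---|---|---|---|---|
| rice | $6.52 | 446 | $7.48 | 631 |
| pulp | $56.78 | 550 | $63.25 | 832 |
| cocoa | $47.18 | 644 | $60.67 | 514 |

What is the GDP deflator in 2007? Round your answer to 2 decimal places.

Nominal GDP 2007 = 7.48·631 + 63.25·832 + 60.67·514 = 88528.26.
Real GDP 2007 (at 2004 prices) = 6.52·631 + 56.78·832 + 47.18·514 = 75605.60.
Deflator = Nominal/Real × 100 = 88528.26/75605.60 × 100 = 117.092.

117.09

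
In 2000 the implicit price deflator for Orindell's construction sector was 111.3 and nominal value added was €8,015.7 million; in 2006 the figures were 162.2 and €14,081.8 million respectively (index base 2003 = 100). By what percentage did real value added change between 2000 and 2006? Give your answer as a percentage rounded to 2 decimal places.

Deflate each year: 2000 → 8015.7/1.113 = 7201.89; 2006 → 14081.8/1.622 = 8681.75.
So real value added changed by 8681.75/7201.89 − 1 = 0.2055, i.e. 20.55%.

20.55%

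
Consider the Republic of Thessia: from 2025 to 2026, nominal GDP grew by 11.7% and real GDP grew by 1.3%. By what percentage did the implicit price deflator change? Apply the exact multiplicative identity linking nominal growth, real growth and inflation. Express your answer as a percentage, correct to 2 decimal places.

10.27%

(1 + g_nom) = (1 + g_real)(1 + π), so π = 1.1170 / 1.0130 − 1 = 0.10267.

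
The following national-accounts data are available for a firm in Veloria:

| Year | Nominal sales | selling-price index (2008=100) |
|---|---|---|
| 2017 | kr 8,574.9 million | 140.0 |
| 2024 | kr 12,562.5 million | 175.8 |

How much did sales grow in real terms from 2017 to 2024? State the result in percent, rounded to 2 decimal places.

Deflate each year: 2017 → 8574.9/1.400 = 6124.93; 2024 → 12562.5/1.758 = 7145.90.
So real sales changed by 7145.90/6124.93 − 1 = 0.1667, i.e. 16.67%.

16.67%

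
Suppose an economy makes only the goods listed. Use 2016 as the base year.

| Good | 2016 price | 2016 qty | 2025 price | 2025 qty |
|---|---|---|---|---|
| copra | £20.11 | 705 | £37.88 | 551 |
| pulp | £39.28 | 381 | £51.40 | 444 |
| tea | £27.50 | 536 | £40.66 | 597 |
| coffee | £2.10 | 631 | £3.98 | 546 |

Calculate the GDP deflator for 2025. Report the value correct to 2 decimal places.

152.20

Nominal GDP 2025 = 37.88·551 + 51.40·444 + 40.66·597 + 3.98·546 = 70140.58.
Real GDP 2025 (at 2016 prices) = 20.11·551 + 39.28·444 + 27.50·597 + 2.10·546 = 46085.03.
Deflator = Nominal/Real × 100 = 70140.58/46085.03 × 100 = 152.198.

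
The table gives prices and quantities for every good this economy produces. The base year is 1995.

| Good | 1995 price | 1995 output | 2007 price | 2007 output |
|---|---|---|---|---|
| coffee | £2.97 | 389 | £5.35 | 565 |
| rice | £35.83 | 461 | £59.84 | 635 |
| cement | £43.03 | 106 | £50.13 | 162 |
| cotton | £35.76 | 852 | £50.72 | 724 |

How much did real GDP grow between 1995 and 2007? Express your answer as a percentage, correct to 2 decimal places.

Real GDP 1995 = Nominal GDP 1995 = 2.97·389 + 35.83·461 + 43.03·106 + 35.76·852 = 52701.66.
Real GDP 2007 (at 1995 prices) = 2.97·565 + 35.83·635 + 43.03·162 + 35.76·724 = 57291.20.
Real growth = 57291.20/52701.66 − 1 = 0.0871.

8.71%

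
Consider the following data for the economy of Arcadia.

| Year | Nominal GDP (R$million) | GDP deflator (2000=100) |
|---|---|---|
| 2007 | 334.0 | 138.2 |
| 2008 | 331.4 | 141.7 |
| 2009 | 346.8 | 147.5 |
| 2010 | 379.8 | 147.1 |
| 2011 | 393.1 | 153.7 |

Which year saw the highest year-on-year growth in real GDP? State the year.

2010

2008: real = 331.4/1.417 = 233.87; growth vs 2007 (241.68) = -3.23%.
2009: real = 346.8/1.475 = 235.12; growth vs 2008 (233.87) = 0.53%.
2010: real = 379.8/1.471 = 258.19; growth vs 2009 (235.12) = 9.81%.
2011: real = 393.1/1.537 = 255.76; growth vs 2010 (258.19) = -0.94%.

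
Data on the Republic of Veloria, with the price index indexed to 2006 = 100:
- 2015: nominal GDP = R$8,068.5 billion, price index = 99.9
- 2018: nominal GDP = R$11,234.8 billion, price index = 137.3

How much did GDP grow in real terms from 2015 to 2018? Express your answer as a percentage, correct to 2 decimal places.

Deflate each year: 2015 → 8068.5/0.999 = 8076.58; 2018 → 11234.8/1.373 = 8182.67.
So real GDP changed by 8182.67/8076.58 − 1 = 0.0131, i.e. 1.31%.

1.31%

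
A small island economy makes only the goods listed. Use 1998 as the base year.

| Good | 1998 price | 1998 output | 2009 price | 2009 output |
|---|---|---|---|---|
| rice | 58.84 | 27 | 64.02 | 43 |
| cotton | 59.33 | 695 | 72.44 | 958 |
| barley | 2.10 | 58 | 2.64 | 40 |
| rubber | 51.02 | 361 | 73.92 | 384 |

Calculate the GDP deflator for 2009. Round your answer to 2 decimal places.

127.32

Nominal GDP 2009 = 64.02·43 + 72.44·958 + 2.64·40 + 73.92·384 = 100641.26.
Real GDP 2009 (at 1998 prices) = 58.84·43 + 59.33·958 + 2.10·40 + 51.02·384 = 79043.94.
Deflator = Nominal/Real × 100 = 100641.26/79043.94 × 100 = 127.323.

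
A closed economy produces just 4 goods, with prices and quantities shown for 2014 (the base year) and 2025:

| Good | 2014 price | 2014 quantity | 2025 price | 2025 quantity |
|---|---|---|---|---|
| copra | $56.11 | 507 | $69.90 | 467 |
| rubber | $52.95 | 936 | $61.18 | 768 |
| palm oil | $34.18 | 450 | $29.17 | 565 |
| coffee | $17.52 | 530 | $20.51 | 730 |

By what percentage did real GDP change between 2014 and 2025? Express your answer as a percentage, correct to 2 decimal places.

-3.61%

Real GDP 2014 = Nominal GDP 2014 = 56.11·507 + 52.95·936 + 34.18·450 + 17.52·530 = 102675.57.
Real GDP 2025 (at 2014 prices) = 56.11·467 + 52.95·768 + 34.18·565 + 17.52·730 = 98970.27.
Real growth = 98970.27/102675.57 − 1 = -0.0361.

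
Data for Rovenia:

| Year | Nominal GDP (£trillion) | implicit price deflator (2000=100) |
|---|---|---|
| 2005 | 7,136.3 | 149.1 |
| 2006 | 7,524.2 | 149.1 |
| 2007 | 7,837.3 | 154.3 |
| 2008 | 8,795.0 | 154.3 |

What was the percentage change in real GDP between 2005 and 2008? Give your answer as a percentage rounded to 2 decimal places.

19.09%

Real GDP 2005 = 7136.3/1.491 = 4786.25.
Real GDP 2008 = 8795.0/1.543 = 5699.94.
Change = 5699.94/4786.25 − 1 = 0.1909.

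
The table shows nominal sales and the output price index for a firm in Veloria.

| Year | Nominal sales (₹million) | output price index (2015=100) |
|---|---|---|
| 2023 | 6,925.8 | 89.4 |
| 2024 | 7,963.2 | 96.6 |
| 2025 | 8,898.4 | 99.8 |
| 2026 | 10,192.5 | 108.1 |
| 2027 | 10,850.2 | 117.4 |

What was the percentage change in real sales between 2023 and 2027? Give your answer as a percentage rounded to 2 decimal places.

19.30%

Real sales 2023 = 6925.8/0.894 = 7746.98.
Real sales 2027 = 10850.2/1.174 = 9242.08.
Change = 9242.08/7746.98 − 1 = 0.1930.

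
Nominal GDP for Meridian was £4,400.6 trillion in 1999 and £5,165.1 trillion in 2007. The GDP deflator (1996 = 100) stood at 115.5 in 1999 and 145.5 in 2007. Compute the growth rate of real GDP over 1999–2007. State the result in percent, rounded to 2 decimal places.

-6.83%

Deflate each year: 1999 → 4400.6/1.155 = 3810.04; 2007 → 5165.1/1.455 = 3549.90.
So real GDP changed by 3549.90/3810.04 − 1 = -0.0683, i.e. -6.83%.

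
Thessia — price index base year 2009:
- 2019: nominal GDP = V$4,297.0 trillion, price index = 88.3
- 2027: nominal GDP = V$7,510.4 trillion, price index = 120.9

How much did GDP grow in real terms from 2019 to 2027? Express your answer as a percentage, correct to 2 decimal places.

27.65%

Deflate each year: 2019 → 4297.0/0.883 = 4866.36; 2027 → 7510.4/1.209 = 6212.08.
So real GDP changed by 6212.08/4866.36 − 1 = 0.2765, i.e. 27.65%.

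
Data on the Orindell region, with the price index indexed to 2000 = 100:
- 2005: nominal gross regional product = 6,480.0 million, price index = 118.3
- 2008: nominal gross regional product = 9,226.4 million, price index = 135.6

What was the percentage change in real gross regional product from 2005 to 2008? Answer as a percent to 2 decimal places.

Deflate each year: 2005 → 6480.0/1.183 = 5477.60; 2008 → 9226.4/1.356 = 6804.13.
So real gross regional product changed by 6804.13/5477.60 − 1 = 0.2422, i.e. 24.22%.

24.22%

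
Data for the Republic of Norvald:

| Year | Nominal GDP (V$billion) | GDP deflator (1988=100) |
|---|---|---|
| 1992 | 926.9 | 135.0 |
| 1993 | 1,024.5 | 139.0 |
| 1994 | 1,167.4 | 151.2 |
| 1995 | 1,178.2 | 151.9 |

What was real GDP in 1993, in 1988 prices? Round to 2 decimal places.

Real GDP 1993 = 1024.5 / 1.390 = 737.05.

V$737.05 billion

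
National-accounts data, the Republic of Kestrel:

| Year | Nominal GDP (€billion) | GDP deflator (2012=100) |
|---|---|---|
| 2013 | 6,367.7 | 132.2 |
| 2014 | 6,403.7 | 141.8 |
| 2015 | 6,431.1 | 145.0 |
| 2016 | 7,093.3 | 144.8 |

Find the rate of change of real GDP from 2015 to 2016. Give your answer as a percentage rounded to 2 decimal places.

Real GDP 2015 = 6431.1/1.450 = 4435.24.
Real GDP 2016 = 7093.3/1.448 = 4898.69.
Change = 4898.69/4435.24 − 1 = 0.1045.

10.45%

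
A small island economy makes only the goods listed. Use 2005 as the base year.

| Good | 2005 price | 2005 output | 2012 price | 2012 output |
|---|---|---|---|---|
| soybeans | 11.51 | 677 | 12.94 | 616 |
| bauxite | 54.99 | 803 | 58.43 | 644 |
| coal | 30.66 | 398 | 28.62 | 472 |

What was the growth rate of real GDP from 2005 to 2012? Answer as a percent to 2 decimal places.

-11.19%

Real GDP 2005 = Nominal GDP 2005 = 11.51·677 + 54.99·803 + 30.66·398 = 64151.92.
Real GDP 2012 (at 2005 prices) = 11.51·616 + 54.99·644 + 30.66·472 = 56975.24.
Real growth = 56975.24/64151.92 − 1 = -0.1119.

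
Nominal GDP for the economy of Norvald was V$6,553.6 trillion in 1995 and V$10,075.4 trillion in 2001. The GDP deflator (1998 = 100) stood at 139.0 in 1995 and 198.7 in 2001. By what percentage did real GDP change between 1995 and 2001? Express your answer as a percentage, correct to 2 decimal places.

Deflate each year: 1995 → 6553.6/1.390 = 4714.82; 2001 → 10075.4/1.987 = 5070.66.
So real GDP changed by 5070.66/4714.82 − 1 = 0.0755, i.e. 7.55%.

7.55%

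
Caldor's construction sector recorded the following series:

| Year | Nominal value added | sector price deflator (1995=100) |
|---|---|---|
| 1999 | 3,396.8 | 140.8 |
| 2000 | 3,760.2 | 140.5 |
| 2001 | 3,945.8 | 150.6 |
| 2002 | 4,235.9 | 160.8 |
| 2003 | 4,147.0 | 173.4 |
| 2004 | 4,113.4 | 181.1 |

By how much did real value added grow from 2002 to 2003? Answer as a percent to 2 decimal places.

-9.21%

Real value added 2002 = 4235.9/1.608 = 2634.27.
Real value added 2003 = 4147.0/1.734 = 2391.58.
Change = 2391.58/2634.27 − 1 = -0.0921.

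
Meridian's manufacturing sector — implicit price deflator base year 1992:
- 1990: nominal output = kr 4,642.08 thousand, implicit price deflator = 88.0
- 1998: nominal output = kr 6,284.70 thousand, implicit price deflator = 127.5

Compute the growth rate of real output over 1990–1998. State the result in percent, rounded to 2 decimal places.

-6.56%

Deflate each year: 1990 → 4642.08/0.880 = 5275.09; 1998 → 6284.70/1.275 = 4929.18.
So real output changed by 4929.18/5275.09 − 1 = -0.0656, i.e. -6.56%.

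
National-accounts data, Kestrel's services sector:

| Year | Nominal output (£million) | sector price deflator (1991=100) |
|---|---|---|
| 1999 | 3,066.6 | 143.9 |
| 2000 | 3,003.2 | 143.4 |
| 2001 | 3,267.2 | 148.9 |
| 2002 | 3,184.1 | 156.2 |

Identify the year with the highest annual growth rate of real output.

2000: real = 3003.2/1.434 = 2094.28; growth vs 1999 (2131.06) = -1.73%.
2001: real = 3267.2/1.489 = 2194.22; growth vs 2000 (2094.28) = 4.77%.
2002: real = 3184.1/1.562 = 2038.48; growth vs 2001 (2194.22) = -7.10%.

2001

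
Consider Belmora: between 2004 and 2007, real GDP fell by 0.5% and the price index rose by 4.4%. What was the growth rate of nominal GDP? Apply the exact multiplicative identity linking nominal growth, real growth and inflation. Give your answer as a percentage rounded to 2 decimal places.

3.88%

(1 + g_nom) = (1 + g_real)(1 + π) = 0.9950 × 1.0440 = 1.03878.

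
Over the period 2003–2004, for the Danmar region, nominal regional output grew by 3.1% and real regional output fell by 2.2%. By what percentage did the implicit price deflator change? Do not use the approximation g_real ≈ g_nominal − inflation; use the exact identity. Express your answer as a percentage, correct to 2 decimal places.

(1 + g_nom) = (1 + g_real)(1 + π), so π = 1.0310 / 0.9780 − 1 = 0.05419.

5.42%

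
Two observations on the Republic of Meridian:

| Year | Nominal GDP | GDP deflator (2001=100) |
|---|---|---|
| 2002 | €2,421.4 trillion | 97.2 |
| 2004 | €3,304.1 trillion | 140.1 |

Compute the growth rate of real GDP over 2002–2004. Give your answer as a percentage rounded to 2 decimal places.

Deflate each year: 2002 → 2421.4/0.972 = 2491.15; 2004 → 3304.1/1.401 = 2358.39.
So real GDP changed by 2358.39/2491.15 − 1 = -0.0533, i.e. -5.33%.

-5.33%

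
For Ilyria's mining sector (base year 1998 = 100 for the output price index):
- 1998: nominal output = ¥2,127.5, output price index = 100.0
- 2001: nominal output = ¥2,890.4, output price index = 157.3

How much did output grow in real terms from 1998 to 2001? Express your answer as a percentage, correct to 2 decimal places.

Deflate each year: 1998 → 2127.5/1.000 = 2127.50; 2001 → 2890.4/1.573 = 1837.51.
So real output changed by 1837.51/2127.50 − 1 = -0.1363, i.e. -13.63%.

-13.63%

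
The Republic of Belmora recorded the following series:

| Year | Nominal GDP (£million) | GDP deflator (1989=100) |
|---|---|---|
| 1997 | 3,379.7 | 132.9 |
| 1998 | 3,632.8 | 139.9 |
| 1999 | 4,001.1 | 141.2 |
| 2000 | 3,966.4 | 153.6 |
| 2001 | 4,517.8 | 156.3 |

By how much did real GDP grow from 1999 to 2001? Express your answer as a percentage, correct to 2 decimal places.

2.01%

Real GDP 1999 = 4001.1/1.412 = 2833.64.
Real GDP 2001 = 4517.8/1.563 = 2890.47.
Change = 2890.47/2833.64 − 1 = 0.0201.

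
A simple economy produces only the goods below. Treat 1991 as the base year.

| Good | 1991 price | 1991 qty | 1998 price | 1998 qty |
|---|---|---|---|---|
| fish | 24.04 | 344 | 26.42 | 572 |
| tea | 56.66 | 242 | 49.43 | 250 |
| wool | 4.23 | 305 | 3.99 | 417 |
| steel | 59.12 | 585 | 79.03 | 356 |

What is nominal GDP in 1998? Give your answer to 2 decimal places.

57268.25

Nominal GDP 1998 = Σ (p_1998 × q_1998) = 26.42·572 + 49.43·250 + 3.99·417 + 79.03·356 = 57268.25.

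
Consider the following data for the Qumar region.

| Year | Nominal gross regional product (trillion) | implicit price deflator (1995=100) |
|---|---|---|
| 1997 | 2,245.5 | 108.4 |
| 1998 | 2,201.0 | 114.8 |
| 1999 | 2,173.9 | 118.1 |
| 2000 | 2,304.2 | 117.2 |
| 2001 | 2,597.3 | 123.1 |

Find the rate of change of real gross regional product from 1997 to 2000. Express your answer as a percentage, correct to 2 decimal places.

Real gross regional product 1997 = 2245.5/1.084 = 2071.49.
Real gross regional product 2000 = 2304.2/1.172 = 1966.04.
Change = 1966.04/2071.49 − 1 = -0.0509.

-5.09%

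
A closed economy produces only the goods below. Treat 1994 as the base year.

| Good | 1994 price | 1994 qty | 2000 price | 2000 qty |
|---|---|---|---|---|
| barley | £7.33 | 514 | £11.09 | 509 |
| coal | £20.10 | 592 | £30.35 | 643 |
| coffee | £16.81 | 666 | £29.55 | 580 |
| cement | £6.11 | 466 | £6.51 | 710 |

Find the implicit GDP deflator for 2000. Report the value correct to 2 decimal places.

Nominal GDP 2000 = 11.09·509 + 30.35·643 + 29.55·580 + 6.51·710 = 46920.96.
Real GDP 2000 (at 1994 prices) = 7.33·509 + 20.10·643 + 16.81·580 + 6.11·710 = 30743.17.
Deflator = Nominal/Real × 100 = 46920.96/30743.17 × 100 = 152.622.

152.62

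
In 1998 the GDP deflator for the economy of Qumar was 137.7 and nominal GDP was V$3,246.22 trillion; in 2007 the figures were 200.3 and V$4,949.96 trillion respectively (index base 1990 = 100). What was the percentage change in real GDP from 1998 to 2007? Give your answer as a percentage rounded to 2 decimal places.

4.83%

Deflate each year: 1998 → 3246.22/1.377 = 2357.46; 2007 → 4949.96/2.003 = 2471.27.
So real GDP changed by 2471.27/2357.46 − 1 = 0.0483, i.e. 4.83%.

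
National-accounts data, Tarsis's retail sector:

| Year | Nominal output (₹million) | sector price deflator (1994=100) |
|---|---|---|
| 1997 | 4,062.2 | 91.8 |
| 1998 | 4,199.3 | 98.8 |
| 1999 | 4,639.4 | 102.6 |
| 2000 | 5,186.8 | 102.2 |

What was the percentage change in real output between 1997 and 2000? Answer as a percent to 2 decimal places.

Real output 1997 = 4062.2/0.918 = 4425.05.
Real output 2000 = 5186.8/1.022 = 5075.15.
Change = 5075.15/4425.05 − 1 = 0.1469.

14.69%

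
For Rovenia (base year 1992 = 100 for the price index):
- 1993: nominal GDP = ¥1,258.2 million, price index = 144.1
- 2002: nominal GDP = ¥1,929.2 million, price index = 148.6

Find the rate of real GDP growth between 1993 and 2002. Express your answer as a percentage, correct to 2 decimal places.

48.69%

Real GDP 1993 = 1258.2 / 1.441 = 873.14.
Real GDP 2002 = 1929.2 / 1.486 = 1298.25.
Real growth = 1298.25 / 873.14 − 1 = 0.4869.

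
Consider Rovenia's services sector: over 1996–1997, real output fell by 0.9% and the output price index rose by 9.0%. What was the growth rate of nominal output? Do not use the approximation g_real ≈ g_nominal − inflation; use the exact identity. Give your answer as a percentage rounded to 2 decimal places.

(1 + g_nom) = (1 + g_real)(1 + π) = 0.9910 × 1.0900 = 1.08019.

8.02%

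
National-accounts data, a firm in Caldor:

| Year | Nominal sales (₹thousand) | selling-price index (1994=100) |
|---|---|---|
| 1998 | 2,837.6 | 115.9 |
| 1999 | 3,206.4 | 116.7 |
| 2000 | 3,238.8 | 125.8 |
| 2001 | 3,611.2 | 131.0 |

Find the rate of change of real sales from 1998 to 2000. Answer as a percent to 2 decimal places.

5.16%

Real sales 1998 = 2837.6/1.159 = 2448.32.
Real sales 2000 = 3238.8/1.258 = 2574.56.
Change = 2574.56/2448.32 − 1 = 0.0516.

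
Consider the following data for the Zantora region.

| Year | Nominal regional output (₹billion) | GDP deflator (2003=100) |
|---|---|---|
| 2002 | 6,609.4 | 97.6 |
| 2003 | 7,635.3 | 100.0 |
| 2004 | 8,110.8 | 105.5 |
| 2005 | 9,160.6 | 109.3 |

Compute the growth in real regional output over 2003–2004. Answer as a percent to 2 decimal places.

Real regional output 2003 = 7635.3/1.000 = 7635.30.
Real regional output 2004 = 8110.8/1.055 = 7687.96.
Change = 7687.96/7635.30 − 1 = 0.0069.

0.69%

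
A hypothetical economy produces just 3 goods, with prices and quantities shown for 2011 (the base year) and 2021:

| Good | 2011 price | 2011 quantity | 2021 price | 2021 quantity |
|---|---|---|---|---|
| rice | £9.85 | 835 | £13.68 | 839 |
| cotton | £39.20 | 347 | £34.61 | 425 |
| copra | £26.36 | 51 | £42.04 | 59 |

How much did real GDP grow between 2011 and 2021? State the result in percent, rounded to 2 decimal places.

14.28%

Real GDP 2011 = Nominal GDP 2011 = 9.85·835 + 39.20·347 + 26.36·51 = 23171.51.
Real GDP 2021 (at 2011 prices) = 9.85·839 + 39.20·425 + 26.36·59 = 26479.39.
Real growth = 26479.39/23171.51 − 1 = 0.1428.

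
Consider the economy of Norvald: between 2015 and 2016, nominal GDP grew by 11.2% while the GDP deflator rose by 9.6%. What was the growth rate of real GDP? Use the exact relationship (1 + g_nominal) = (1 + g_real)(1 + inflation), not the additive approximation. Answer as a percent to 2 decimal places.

1.46%

(1 + g_nom) = (1 + g_real)(1 + π), so g_real = 1.1120 / 1.0960 − 1 = 0.01460.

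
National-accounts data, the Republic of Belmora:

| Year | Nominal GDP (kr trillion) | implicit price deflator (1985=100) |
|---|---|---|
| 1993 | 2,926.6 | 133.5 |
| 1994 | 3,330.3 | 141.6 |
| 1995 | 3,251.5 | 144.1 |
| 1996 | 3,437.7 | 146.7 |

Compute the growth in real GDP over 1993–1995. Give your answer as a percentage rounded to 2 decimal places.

2.93%

Real GDP 1993 = 2926.6/1.335 = 2192.21.
Real GDP 1995 = 3251.5/1.441 = 2256.42.
Change = 2256.42/2192.21 − 1 = 0.0293.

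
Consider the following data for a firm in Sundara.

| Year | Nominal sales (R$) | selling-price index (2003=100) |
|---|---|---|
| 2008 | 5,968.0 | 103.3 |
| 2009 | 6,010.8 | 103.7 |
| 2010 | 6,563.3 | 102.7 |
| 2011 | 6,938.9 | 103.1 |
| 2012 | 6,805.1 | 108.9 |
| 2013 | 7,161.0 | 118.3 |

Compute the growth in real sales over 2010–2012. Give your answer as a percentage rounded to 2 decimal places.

-2.22%

Real sales 2010 = 6563.3/1.027 = 6390.75.
Real sales 2012 = 6805.1/1.089 = 6248.94.
Change = 6248.94/6390.75 − 1 = -0.0222.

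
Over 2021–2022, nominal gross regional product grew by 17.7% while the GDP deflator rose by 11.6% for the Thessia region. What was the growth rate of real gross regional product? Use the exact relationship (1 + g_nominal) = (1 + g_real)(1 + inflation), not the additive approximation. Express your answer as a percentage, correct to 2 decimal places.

5.47%

(1 + g_nom) = (1 + g_real)(1 + π), so g_real = 1.1770 / 1.1160 − 1 = 0.05466.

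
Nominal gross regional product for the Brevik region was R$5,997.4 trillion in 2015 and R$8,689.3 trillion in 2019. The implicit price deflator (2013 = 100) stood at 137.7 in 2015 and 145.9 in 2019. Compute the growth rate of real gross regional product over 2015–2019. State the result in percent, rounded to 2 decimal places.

36.74%

Real gross regional product 2015 = 5997.4 / 1.377 = 4355.41.
Real gross regional product 2019 = 8689.3 / 1.459 = 5955.65.
Real growth = 5955.65 / 4355.41 − 1 = 0.3674.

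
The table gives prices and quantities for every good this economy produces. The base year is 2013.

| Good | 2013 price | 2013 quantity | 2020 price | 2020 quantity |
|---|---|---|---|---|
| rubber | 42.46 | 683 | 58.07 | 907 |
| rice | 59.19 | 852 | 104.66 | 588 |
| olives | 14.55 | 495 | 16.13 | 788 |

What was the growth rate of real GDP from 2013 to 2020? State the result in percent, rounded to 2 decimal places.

Real GDP 2013 = Nominal GDP 2013 = 42.46·683 + 59.19·852 + 14.55·495 = 86632.31.
Real GDP 2020 (at 2013 prices) = 42.46·907 + 59.19·588 + 14.55·788 = 84780.34.
Real growth = 84780.34/86632.31 − 1 = -0.0214.

-2.14%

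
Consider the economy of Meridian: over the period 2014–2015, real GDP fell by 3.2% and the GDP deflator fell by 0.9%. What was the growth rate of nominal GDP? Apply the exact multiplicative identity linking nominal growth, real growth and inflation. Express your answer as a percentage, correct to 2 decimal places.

-4.07%

(1 + g_nom) = (1 + g_real)(1 + π) = 0.9680 × 0.9910 = 0.95929.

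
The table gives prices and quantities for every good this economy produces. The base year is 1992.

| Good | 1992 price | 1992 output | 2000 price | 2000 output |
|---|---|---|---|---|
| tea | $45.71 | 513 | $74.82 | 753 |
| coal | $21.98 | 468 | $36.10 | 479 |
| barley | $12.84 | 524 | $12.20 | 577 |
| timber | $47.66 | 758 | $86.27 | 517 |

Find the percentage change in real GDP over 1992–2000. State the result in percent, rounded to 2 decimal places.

Real GDP 1992 = Nominal GDP 1992 = 45.71·513 + 21.98·468 + 12.84·524 + 47.66·758 = 76590.31.
Real GDP 2000 (at 1992 prices) = 45.71·753 + 21.98·479 + 12.84·577 + 47.66·517 = 76996.95.
Real growth = 76996.95/76590.31 − 1 = 0.0053.

0.53%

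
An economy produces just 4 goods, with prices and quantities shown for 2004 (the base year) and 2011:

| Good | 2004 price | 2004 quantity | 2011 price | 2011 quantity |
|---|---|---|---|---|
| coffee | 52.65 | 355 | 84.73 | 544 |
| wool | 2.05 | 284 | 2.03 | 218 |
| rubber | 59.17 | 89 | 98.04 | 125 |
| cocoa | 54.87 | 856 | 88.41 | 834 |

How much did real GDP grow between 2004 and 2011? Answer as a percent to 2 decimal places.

15.02%

Real GDP 2004 = Nominal GDP 2004 = 52.65·355 + 2.05·284 + 59.17·89 + 54.87·856 = 71507.80.
Real GDP 2011 (at 2004 prices) = 52.65·544 + 2.05·218 + 59.17·125 + 54.87·834 = 82246.33.
Real growth = 82246.33/71507.80 − 1 = 0.1502.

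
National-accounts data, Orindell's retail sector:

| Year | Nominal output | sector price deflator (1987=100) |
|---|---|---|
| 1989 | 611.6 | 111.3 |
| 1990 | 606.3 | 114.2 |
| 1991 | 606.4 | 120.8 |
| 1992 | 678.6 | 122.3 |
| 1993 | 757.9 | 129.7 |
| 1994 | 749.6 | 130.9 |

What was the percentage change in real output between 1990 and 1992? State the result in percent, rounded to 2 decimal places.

Real output 1990 = 606.3/1.142 = 530.91.
Real output 1992 = 678.6/1.223 = 554.87.
Change = 554.87/530.91 − 1 = 0.0451.

4.51%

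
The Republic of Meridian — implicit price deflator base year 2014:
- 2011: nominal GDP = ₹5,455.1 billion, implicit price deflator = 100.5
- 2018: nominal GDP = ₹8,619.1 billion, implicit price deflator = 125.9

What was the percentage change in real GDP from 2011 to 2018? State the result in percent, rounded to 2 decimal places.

26.12%

Real GDP 2011 = 5455.1 / 1.005 = 5427.96.
Real GDP 2018 = 8619.1 / 1.259 = 6845.99.
Real growth = 6845.99 / 5427.96 − 1 = 0.2612.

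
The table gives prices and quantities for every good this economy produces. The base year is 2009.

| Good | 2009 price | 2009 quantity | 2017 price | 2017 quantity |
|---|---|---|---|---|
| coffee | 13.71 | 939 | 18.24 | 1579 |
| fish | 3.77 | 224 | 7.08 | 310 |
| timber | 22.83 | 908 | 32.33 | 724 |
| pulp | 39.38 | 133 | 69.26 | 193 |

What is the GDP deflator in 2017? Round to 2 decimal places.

144.36

Nominal GDP 2017 = 18.24·1579 + 7.08·310 + 32.33·724 + 69.26·193 = 67769.86.
Real GDP 2017 (at 2009 prices) = 13.71·1579 + 3.77·310 + 22.83·724 + 39.38·193 = 46946.05.
Deflator = Nominal/Real × 100 = 67769.86/46946.05 × 100 = 144.357.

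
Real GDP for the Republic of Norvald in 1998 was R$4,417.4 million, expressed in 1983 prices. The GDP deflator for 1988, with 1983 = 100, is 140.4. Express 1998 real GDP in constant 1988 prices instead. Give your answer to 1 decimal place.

Real GDP in 1988 prices = Real GDP in 1983 prices × (P_1988/P_1983) = 4417.4 × 1.404 = 6202.03.

R$6,202.0 million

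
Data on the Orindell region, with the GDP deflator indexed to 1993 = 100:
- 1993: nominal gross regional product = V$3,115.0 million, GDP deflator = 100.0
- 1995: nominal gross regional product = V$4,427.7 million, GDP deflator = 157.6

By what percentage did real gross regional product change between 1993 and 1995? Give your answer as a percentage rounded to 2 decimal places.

Deflate each year: 1993 → 3115.0/1.000 = 3115.00; 1995 → 4427.7/1.576 = 2809.45.
So real gross regional product changed by 2809.45/3115.00 − 1 = -0.0981, i.e. -9.81%.

-9.81%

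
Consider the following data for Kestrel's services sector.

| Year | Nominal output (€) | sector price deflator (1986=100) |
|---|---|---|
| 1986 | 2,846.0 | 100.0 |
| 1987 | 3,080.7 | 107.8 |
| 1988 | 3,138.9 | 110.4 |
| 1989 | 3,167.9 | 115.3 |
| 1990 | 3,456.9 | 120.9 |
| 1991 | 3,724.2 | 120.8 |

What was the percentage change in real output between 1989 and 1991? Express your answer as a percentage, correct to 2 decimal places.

Real output 1989 = 3167.9/1.153 = 2747.53.
Real output 1991 = 3724.2/1.208 = 3082.95.
Change = 3082.95/2747.53 − 1 = 0.1221.

12.21%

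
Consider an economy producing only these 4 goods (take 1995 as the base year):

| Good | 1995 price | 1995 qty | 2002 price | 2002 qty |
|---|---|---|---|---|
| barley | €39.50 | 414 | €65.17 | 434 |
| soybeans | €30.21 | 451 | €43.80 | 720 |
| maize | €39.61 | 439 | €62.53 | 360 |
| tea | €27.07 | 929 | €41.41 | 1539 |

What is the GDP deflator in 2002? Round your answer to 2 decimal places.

Nominal GDP 2002 = 65.17·434 + 43.80·720 + 62.53·360 + 41.41·1539 = 146060.57.
Real GDP 2002 (at 1995 prices) = 39.50·434 + 30.21·720 + 39.61·360 + 27.07·1539 = 94814.53.
Deflator = Nominal/Real × 100 = 146060.57/94814.53 × 100 = 154.049.

154.05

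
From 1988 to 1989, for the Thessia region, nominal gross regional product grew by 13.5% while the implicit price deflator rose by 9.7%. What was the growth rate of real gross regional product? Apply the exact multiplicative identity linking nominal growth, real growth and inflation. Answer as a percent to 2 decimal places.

3.46%

(1 + g_nom) = (1 + g_real)(1 + π), so g_real = 1.1350 / 1.0970 − 1 = 0.03464.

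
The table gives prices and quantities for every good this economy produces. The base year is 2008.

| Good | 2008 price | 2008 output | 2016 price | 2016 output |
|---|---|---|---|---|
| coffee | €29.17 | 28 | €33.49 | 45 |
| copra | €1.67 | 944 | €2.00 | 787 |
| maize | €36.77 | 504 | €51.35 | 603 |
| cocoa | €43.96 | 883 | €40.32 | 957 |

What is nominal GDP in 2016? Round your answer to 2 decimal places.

€72631.34

Nominal GDP 2016 = Σ (p_2016 × q_2016) = 33.49·45 + 2.00·787 + 51.35·603 + 40.32·957 = 72631.34.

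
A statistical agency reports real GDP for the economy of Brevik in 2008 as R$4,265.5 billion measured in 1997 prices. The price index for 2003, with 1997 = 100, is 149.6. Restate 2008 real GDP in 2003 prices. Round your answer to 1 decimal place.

Real GDP in 2003 prices = Real GDP in 1997 prices × (P_2003/P_1997) = 4265.5 × 1.496 = 6381.19.

R$6,381.2 billion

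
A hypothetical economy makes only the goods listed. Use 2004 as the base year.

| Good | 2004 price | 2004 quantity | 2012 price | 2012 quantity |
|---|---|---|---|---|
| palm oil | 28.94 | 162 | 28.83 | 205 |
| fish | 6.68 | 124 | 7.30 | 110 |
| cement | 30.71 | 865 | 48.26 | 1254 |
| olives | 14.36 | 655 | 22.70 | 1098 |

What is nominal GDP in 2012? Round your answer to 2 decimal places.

92155.79

Nominal GDP 2012 = Σ (p_2012 × q_2012) = 28.83·205 + 7.30·110 + 48.26·1254 + 22.70·1098 = 92155.79.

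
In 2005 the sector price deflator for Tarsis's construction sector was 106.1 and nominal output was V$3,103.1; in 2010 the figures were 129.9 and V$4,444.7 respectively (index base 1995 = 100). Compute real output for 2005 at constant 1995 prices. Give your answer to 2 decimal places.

Real output = Nominal / (sector price deflator/100) = 3103.1 / 1.061 = 2924.69.

V$2,924.69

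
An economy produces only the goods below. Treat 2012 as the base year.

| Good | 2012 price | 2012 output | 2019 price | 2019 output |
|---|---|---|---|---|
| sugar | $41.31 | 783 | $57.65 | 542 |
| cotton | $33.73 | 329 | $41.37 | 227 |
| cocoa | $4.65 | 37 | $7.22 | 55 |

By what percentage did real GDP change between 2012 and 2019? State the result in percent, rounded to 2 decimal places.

-30.52%

Real GDP 2012 = Nominal GDP 2012 = 41.31·783 + 33.73·329 + 4.65·37 = 43614.95.
Real GDP 2019 (at 2012 prices) = 41.31·542 + 33.73·227 + 4.65·55 = 30302.48.
Real growth = 30302.48/43614.95 − 1 = -0.3052.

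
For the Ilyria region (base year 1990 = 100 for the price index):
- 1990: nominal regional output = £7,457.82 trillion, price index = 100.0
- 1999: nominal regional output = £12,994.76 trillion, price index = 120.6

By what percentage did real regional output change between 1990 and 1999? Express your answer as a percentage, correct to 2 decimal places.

Real regional output 1990 = 7457.82 / 1.000 = 7457.82.
Real regional output 1999 = 12994.76 / 1.206 = 10775.09.
Real growth = 10775.09 / 7457.82 − 1 = 0.4448.

44.48%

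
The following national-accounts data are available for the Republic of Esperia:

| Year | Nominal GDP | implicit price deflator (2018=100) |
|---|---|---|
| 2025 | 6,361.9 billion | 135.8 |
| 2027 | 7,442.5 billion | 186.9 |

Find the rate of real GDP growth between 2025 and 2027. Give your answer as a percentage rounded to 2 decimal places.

-15.00%

Deflate each year: 2025 → 6361.9/1.358 = 4684.76; 2027 → 7442.5/1.869 = 3982.08.
So real GDP changed by 3982.08/4684.76 − 1 = -0.1500, i.e. -15.00%.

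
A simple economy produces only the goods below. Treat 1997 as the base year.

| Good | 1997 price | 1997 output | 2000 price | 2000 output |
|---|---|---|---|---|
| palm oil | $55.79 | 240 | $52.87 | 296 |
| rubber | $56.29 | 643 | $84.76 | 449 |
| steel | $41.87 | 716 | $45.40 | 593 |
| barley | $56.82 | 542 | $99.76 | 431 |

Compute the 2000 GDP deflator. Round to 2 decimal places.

Nominal GDP 2000 = 52.87·296 + 84.76·449 + 45.40·593 + 99.76·431 = 123625.52.
Real GDP 2000 (at 1997 prices) = 55.79·296 + 56.29·449 + 41.87·593 + 56.82·431 = 91106.38.
Deflator = Nominal/Real × 100 = 123625.52/91106.38 × 100 = 135.694.

135.69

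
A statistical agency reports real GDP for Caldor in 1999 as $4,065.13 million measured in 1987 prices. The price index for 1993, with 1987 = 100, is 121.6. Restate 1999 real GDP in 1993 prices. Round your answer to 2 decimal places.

$4,943.20 million

Real GDP in 1993 prices = Real GDP in 1987 prices × (P_1993/P_1987) = 4065.13 × 1.216 = 4943.20.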